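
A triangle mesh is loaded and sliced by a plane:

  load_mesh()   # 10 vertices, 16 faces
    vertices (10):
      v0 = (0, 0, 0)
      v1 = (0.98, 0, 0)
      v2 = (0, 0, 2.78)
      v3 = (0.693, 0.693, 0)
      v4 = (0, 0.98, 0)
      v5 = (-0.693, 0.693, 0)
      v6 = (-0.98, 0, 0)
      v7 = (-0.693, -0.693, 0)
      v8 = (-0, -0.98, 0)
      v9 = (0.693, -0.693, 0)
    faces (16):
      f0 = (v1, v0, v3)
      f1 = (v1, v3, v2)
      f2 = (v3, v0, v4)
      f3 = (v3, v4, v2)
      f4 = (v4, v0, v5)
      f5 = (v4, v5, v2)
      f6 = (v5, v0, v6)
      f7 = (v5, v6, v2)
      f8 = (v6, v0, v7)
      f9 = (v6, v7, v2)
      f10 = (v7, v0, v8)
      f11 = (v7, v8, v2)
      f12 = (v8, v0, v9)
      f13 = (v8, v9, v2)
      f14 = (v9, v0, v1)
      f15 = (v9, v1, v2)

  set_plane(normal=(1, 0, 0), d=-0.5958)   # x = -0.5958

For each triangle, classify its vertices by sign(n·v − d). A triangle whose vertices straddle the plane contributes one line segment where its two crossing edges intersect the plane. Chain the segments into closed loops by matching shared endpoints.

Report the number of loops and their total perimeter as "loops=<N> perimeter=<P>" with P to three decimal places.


loops=1 perimeter=4.132

Straddling triangles (8 of 16):
  (v4,v0,v5) [++-] → (-0.5958, 0.5958, 0)–(-0.5958, 0.733255, 0)  len=0.1375
  (v4,v5,v2) [+-+] → (-0.5958, 0.733255, 0)–(-0.5958, 0.5958, 0.389922)  len=0.4134
  (v5,v0,v6) [-+-] → (-0.5958, 0.5958, 0)–(-0.5958, 0, 0)  len=0.5958
  (v5,v6,v2) [--+] → (-0.5958, 0, 1.08987)–(-0.5958, 0.5958, 0.389922)  len=0.9192
  (v6,v0,v7) [-+-] → (-0.5958, 0, 0)–(-0.5958, -0.5958, 0)  len=0.5958
  (v6,v7,v2) [--+] → (-0.5958, -0.5958, 0.389922)–(-0.5958, 0, 1.08987)  len=0.9192
  (v7,v0,v8) [-++] → (-0.5958, -0.5958, 0)–(-0.5958, -0.733255, 0)  len=0.1375
  (v7,v8,v2) [-++] → (-0.5958, -0.733255, 0)–(-0.5958, -0.5958, 0.389922)  len=0.4134

Chained into 1 loop(s):
  loop 1: 8 segments, perimeter = 4.1318
Total perimeter = 4.132


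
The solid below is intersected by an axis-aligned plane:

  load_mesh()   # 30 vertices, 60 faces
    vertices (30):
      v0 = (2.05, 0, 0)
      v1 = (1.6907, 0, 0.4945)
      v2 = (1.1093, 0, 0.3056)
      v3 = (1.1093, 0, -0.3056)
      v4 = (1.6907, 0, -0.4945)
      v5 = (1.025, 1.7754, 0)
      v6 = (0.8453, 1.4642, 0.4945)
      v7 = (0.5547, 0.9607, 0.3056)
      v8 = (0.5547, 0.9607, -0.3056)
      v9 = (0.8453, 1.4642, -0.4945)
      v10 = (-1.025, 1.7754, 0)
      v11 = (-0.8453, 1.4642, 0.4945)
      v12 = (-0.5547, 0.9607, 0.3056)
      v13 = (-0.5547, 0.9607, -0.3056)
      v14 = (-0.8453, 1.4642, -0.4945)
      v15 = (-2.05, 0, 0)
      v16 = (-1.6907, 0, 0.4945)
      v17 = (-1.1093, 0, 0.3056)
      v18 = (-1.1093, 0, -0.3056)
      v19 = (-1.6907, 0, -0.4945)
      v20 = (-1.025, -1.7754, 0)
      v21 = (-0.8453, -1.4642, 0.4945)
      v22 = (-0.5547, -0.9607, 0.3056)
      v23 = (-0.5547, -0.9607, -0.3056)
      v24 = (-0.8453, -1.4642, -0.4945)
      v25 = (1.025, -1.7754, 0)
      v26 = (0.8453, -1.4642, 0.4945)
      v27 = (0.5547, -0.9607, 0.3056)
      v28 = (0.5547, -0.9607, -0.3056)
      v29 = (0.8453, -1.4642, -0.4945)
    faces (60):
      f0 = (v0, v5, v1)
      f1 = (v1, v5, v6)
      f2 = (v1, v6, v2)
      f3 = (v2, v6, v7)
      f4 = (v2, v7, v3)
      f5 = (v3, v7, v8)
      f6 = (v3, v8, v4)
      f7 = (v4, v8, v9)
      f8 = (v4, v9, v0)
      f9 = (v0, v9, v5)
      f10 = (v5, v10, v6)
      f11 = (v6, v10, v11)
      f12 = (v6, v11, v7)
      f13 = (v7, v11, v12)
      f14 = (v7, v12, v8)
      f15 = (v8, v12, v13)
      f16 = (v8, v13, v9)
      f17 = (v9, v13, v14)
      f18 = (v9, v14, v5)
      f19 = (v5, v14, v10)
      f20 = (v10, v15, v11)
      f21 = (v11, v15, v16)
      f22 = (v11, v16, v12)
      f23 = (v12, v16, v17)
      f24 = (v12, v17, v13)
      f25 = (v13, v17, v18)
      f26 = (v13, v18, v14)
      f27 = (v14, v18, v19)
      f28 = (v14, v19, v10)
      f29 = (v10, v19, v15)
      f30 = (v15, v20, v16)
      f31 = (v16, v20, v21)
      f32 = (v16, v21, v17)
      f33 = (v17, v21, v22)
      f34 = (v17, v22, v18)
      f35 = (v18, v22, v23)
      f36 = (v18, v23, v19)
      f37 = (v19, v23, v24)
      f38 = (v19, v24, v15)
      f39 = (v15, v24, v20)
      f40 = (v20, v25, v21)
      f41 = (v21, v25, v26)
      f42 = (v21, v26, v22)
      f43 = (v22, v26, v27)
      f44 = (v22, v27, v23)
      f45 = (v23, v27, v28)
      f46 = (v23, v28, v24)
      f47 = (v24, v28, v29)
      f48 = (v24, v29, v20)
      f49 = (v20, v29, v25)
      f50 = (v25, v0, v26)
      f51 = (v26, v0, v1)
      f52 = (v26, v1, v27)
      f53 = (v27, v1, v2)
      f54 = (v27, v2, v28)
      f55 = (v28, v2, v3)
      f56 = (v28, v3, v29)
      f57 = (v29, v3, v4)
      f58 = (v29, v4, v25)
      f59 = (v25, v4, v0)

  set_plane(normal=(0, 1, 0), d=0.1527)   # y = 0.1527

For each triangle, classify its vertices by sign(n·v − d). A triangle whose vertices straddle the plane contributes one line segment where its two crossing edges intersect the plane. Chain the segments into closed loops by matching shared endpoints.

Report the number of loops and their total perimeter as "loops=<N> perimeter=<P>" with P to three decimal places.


loops=2 perimeter=6.113

Straddling triangles (20 of 60):
  (v0,v5,v1) [-+-] → (1.96184, 0.1527, 0)–(1.63344, 0.1527, 0.451969)  len=0.5587
  (v1,v5,v6) [-++] → (1.63344, 0.1527, 0.451969)–(1.60253, 0.1527, 0.4945)  len=0.0526
  (v1,v6,v2) [-+-] → (1.60253, 0.1527, 0.4945)–(1.08177, 0.1527, 0.3253)  len=0.5476
  (v2,v6,v7) [-++] → (1.08177, 0.1527, 0.3253)–(1.02115, 0.1527, 0.3056)  len=0.0637
  (v2,v7,v3) [-+-] → (1.02115, 0.1527, 0.3056)–(1.02115, 0.1527, -0.208452)  len=0.5141
  (v3,v7,v8) [-++] → (1.02115, 0.1527, -0.208452)–(1.02115, 0.1527, -0.3056)  len=0.0971
  (v3,v8,v4) [-+-] → (1.02115, 0.1527, -0.3056)–(1.51014, 0.1527, -0.464475)  len=0.5142
  (v4,v8,v9) [-++] → (1.51014, 0.1527, -0.464475)–(1.60253, 0.1527, -0.4945)  len=0.0972
  (v4,v9,v0) [-+-] → (1.60253, 0.1527, -0.4945)–(1.92436, 0.1527, -0.0515709)  len=0.5475
  (v0,v9,v5) [-++] → (1.92436, 0.1527, -0.0515709)–(1.96184, 0.1527, 0)  len=0.0638
  (v10,v15,v11) [+-+] → (-1.96184, 0.1527, 0)–(-1.92436, 0.1527, 0.0515709)  len=0.0638
  (v11,v15,v16) [+--] → (-1.92436, 0.1527, 0.0515709)–(-1.60253, 0.1527, 0.4945)  len=0.5475
  (v11,v16,v12) [+-+] → (-1.60253, 0.1527, 0.4945)–(-1.51014, 0.1527, 0.464475)  len=0.0972
  (v12,v16,v17) [+--] → (-1.51014, 0.1527, 0.464475)–(-1.02115, 0.1527, 0.3056)  len=0.5142
  (v12,v17,v13) [+-+] → (-1.02115, 0.1527, 0.3056)–(-1.02115, 0.1527, 0.208452)  len=0.0971
  (v13,v17,v18) [+--] → (-1.02115, 0.1527, 0.208452)–(-1.02115, 0.1527, -0.3056)  len=0.5141
  (v13,v18,v14) [+-+] → (-1.02115, 0.1527, -0.3056)–(-1.08177, 0.1527, -0.3253)  len=0.0637
  (v14,v18,v19) [+--] → (-1.08177, 0.1527, -0.3253)–(-1.60253, 0.1527, -0.4945)  len=0.5476
  (v14,v19,v10) [+-+] → (-1.60253, 0.1527, -0.4945)–(-1.63344, 0.1527, -0.451969)  len=0.0526
  (v10,v19,v15) [+--] → (-1.63344, 0.1527, -0.451969)–(-1.96184, 0.1527, 0)  len=0.5587

Chained into 2 loop(s):
  loop 1: 10 segments, perimeter = 3.0563
  loop 2: 10 segments, perimeter = 3.0563
Total perimeter = 6.113


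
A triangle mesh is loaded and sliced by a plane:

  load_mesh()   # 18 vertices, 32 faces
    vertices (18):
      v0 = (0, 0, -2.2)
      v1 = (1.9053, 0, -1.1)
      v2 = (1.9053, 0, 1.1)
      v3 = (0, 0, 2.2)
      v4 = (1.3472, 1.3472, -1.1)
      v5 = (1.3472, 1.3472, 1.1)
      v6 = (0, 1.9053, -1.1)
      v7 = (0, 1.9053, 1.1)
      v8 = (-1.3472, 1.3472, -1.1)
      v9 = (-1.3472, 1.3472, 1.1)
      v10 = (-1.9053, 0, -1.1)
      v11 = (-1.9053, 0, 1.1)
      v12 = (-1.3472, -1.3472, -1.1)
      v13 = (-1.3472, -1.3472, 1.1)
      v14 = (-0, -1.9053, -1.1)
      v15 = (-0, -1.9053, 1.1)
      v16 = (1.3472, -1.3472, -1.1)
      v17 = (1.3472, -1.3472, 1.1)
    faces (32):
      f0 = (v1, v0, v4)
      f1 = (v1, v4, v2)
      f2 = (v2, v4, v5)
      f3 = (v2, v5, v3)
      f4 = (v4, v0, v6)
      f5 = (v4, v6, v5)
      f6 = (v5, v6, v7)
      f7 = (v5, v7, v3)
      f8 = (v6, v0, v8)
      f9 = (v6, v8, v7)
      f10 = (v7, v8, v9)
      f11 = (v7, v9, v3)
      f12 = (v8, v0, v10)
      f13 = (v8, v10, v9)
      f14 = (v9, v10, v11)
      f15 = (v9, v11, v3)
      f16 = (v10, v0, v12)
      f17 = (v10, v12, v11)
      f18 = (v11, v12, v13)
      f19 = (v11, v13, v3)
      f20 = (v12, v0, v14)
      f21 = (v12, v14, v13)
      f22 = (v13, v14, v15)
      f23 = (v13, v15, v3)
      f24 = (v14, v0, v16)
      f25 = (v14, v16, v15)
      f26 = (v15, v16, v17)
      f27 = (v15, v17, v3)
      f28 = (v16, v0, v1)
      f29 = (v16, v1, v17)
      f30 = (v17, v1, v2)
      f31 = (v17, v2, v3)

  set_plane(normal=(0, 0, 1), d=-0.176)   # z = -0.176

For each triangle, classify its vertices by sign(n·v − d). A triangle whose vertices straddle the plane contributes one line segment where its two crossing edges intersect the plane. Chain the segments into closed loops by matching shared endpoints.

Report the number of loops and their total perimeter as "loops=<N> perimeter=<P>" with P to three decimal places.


loops=1 perimeter=11.666

Straddling triangles (16 of 32):
  (v1,v4,v2) [--+] → (1.5816, 0.781376, -0.176)–(1.9053, 0, -0.176)  len=0.8458
  (v2,v4,v5) [+-+] → (1.5816, 0.781376, -0.176)–(1.3472, 1.3472, -0.176)  len=0.6125
  (v4,v6,v5) [--+] → (0.565824, 1.6709, -0.176)–(1.3472, 1.3472, -0.176)  len=0.8458
  (v5,v6,v7) [+-+] → (0.565824, 1.6709, -0.176)–(0, 1.9053, -0.176)  len=0.6125
  (v6,v8,v7) [--+] → (-0.781376, 1.5816, -0.176)–(0, 1.9053, -0.176)  len=0.8458
  (v7,v8,v9) [+-+] → (-0.781376, 1.5816, -0.176)–(-1.3472, 1.3472, -0.176)  len=0.6125
  (v8,v10,v9) [--+] → (-1.6709, 0.565824, -0.176)–(-1.3472, 1.3472, -0.176)  len=0.8458
  (v9,v10,v11) [+-+] → (-1.6709, 0.565824, -0.176)–(-1.9053, 0, -0.176)  len=0.6125
  (v10,v12,v11) [--+] → (-1.5816, -0.781376, -0.176)–(-1.9053, 0, -0.176)  len=0.8458
  (v11,v12,v13) [+-+] → (-1.5816, -0.781376, -0.176)–(-1.3472, -1.3472, -0.176)  len=0.6125
  (v12,v14,v13) [--+] → (-0.565824, -1.6709, -0.176)–(-1.3472, -1.3472, -0.176)  len=0.8458
  (v13,v14,v15) [+-+] → (-0.565824, -1.6709, -0.176)–(0, -1.9053, -0.176)  len=0.6125
  (v14,v16,v15) [--+] → (0.781376, -1.5816, -0.176)–(0, -1.9053, -0.176)  len=0.8458
  (v15,v16,v17) [+-+] → (0.781376, -1.5816, -0.176)–(1.3472, -1.3472, -0.176)  len=0.6125
  (v16,v1,v17) [--+] → (1.6709, -0.565824, -0.176)–(1.3472, -1.3472, -0.176)  len=0.8458
  (v17,v1,v2) [+-+] → (1.6709, -0.565824, -0.176)–(1.9053, 0, -0.176)  len=0.6125

Chained into 1 loop(s):
  loop 1: 16 segments, perimeter = 11.6658
Total perimeter = 11.666


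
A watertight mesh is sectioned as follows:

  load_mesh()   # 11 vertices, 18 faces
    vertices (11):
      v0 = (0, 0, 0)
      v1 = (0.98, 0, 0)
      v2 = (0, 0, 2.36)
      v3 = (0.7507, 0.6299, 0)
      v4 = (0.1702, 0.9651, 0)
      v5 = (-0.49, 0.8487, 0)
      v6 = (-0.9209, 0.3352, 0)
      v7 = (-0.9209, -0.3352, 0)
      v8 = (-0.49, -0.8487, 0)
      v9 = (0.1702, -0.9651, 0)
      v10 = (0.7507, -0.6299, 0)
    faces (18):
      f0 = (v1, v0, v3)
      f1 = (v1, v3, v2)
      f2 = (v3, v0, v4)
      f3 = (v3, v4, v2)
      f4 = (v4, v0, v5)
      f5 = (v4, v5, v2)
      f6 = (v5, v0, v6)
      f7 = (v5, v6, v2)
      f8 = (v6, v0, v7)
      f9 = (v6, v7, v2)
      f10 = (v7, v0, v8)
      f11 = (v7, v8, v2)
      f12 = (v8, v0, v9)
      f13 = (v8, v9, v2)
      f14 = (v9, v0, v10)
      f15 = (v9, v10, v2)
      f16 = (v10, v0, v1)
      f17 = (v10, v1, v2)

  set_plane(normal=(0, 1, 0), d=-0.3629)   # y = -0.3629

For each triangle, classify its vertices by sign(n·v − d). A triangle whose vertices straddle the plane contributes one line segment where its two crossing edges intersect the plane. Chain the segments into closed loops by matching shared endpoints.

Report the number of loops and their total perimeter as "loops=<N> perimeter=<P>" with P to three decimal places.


Straddling triangles (8 of 18):
  (v7,v0,v8) [++-] → (-0.209522, -0.3629, 0)–(-0.897656, -0.3629, 0)  len=0.6881
  (v7,v8,v2) [+-+] → (-0.897656, -0.3629, 0)–(-0.209522, -0.3629, 1.35088)  len=1.5160
  (v8,v0,v9) [-+-] → (-0.209522, -0.3629, 0)–(0.0639992, -0.3629, 0)  len=0.2735
  (v8,v9,v2) [--+] → (0.0639992, -0.3629, 1.47259)–(-0.209522, -0.3629, 1.35088)  len=0.2994
  (v9,v0,v10) [-+-] → (0.0639992, -0.3629, 0)–(0.432496, -0.3629, 0)  len=0.3685
  (v9,v10,v2) [--+] → (0.432496, -0.3629, 1.00035)–(0.0639992, -0.3629, 1.47259)  len=0.5990
  (v10,v0,v1) [-++] → (0.432496, -0.3629, 0)–(0.847895, -0.3629, 0)  len=0.4154
  (v10,v1,v2) [-++] → (0.847895, -0.3629, 0)–(0.432496, -0.3629, 1.00035)  len=1.0832

Chained into 1 loop(s):
  loop 1: 8 segments, perimeter = 5.2431
Total perimeter = 5.243

loops=1 perimeter=5.243


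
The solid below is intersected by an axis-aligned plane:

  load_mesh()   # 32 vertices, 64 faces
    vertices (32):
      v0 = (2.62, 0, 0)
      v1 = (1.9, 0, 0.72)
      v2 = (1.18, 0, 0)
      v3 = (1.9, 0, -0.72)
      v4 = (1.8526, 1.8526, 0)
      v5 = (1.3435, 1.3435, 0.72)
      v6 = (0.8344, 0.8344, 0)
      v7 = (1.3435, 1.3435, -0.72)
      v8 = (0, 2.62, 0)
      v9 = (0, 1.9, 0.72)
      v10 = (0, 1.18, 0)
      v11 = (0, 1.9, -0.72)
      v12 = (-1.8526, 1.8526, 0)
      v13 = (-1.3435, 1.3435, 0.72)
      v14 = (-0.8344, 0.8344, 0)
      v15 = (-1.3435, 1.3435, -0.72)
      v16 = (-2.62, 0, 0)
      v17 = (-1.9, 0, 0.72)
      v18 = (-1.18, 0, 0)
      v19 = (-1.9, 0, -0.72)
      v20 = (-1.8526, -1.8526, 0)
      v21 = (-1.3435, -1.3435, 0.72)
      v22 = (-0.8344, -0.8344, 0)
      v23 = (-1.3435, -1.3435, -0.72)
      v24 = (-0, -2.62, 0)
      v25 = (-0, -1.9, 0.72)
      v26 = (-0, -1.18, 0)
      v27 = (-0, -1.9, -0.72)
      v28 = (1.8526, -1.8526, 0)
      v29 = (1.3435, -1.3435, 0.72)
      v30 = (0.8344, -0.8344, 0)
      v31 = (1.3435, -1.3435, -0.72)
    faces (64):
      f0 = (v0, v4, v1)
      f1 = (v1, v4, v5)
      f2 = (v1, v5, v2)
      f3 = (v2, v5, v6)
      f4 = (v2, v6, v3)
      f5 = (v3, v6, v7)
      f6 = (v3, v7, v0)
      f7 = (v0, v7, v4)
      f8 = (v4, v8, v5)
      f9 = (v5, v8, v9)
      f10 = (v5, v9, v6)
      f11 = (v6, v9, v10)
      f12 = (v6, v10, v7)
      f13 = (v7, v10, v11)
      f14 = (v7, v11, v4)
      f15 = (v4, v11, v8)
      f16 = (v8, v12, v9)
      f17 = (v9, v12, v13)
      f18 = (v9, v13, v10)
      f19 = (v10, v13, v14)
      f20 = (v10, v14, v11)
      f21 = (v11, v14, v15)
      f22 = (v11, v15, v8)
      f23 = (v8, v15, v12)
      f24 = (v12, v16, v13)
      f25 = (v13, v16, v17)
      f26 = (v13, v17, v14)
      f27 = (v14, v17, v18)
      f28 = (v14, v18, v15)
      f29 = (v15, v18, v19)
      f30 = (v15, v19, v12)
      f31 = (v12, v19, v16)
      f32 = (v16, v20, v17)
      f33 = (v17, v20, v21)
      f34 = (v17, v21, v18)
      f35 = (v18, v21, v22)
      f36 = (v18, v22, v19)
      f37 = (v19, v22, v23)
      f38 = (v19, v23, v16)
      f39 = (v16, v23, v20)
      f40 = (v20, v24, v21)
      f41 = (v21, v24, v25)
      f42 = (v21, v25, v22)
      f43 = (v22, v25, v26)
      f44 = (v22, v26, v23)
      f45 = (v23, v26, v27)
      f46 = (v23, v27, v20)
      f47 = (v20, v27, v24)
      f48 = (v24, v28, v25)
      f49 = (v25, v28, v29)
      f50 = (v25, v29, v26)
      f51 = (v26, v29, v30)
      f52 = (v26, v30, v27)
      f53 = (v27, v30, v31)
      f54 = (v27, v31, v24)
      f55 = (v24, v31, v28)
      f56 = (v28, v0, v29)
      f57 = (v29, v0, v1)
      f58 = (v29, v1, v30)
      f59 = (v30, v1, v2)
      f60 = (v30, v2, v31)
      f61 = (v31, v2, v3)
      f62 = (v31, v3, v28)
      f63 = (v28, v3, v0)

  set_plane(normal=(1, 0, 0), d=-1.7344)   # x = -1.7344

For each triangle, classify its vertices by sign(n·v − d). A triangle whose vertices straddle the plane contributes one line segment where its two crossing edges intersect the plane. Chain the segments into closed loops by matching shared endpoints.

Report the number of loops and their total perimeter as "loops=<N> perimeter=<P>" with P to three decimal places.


Straddling triangles (18 of 64):
  (v8,v12,v9) [+-+] → (-1.7344, 1.90156, 0)–(-1.7344, 1.85562, 0.0459376)  len=0.0650
  (v9,v12,v13) [+-+] → (-1.7344, 1.85562, 0.0459376)–(-1.7344, 1.7344, 0.167166)  len=0.1714
  (v8,v15,v12) [++-] → (-1.7344, 1.7344, -0.167166)–(-1.7344, 1.90156, 0)  len=0.2364
  (v12,v16,v13) [--+] → (-1.7344, 0.932083, 0.499516)–(-1.7344, 1.7344, 0.167166)  len=0.8684
  (v13,v16,v17) [+--] → (-1.7344, 0.932083, 0.499516)–(-1.7344, 0.399791, 0.72)  len=0.5761
  (v13,v17,v14) [+-+] → (-1.7344, 0.399791, 0.72)–(-1.7344, 0.12967, 0.608108)  len=0.2924
  (v14,v17,v18) [+-+] → (-1.7344, 0.12967, 0.608108)–(-1.7344, 0, 0.5544)  len=0.1404
  (v15,v18,v19) [++-] → (-1.7344, 0, -0.5544)–(-1.7344, 0.399791, -0.72)  len=0.4327
  (v15,v19,v12) [+--] → (-1.7344, 0.399791, -0.72)–(-1.7344, 1.7344, -0.167166)  len=1.4446
  (v17,v20,v21) [--+] → (-1.7344, -1.7344, 0.167166)–(-1.7344, -0.399791, 0.72)  len=1.4446
  (v17,v21,v18) [-++] → (-1.7344, -0.399791, 0.72)–(-1.7344, 0, 0.5544)  len=0.4327
  (v18,v22,v19) [++-] → (-1.7344, -0.12967, -0.608108)–(-1.7344, 0, -0.5544)  len=0.1404
  (v19,v22,v23) [-++] → (-1.7344, -0.12967, -0.608108)–(-1.7344, -0.399791, -0.72)  len=0.2924
  (v19,v23,v16) [-+-] → (-1.7344, -0.399791, -0.72)–(-1.7344, -0.932083, -0.499516)  len=0.5761
  (v16,v23,v20) [-+-] → (-1.7344, -0.932083, -0.499516)–(-1.7344, -1.7344, -0.167166)  len=0.8684
  (v20,v24,v21) [-++] → (-1.7344, -1.90156, 0)–(-1.7344, -1.7344, 0.167166)  len=0.2364
  (v23,v27,v20) [++-] → (-1.7344, -1.85562, -0.0459376)–(-1.7344, -1.7344, -0.167166)  len=0.1714
  (v20,v27,v24) [-++] → (-1.7344, -1.85562, -0.0459376)–(-1.7344, -1.90156, 0)  len=0.0650

Chained into 1 loop(s):
  loop 1: 18 segments, perimeter = 8.4549
Total perimeter = 8.455

loops=1 perimeter=8.455


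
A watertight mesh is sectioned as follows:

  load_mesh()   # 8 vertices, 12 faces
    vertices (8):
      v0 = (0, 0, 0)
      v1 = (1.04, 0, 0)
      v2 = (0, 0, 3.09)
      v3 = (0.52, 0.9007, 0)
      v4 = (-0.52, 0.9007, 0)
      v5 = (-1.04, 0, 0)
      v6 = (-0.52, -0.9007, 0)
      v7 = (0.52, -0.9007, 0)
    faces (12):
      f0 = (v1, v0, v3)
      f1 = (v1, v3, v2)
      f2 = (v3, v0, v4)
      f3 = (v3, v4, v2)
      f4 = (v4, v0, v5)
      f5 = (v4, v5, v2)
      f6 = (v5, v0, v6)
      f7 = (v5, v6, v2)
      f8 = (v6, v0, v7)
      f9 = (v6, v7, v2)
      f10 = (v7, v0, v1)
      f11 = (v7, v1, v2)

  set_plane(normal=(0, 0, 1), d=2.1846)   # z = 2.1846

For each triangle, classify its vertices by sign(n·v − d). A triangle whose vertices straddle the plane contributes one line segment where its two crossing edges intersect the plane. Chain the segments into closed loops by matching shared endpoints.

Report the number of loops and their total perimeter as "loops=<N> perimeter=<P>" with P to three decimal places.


Straddling triangles (6 of 12):
  (v1,v3,v2) [--+] → (0.152365, 0.263914, 2.1846)–(0.30473, 0, 2.1846)  len=0.3047
  (v3,v4,v2) [--+] → (-0.152365, 0.263914, 2.1846)–(0.152365, 0.263914, 2.1846)  len=0.3047
  (v4,v5,v2) [--+] → (-0.30473, 0, 2.1846)–(-0.152365, 0.263914, 2.1846)  len=0.3047
  (v5,v6,v2) [--+] → (-0.152365, -0.263914, 2.1846)–(-0.30473, 0, 2.1846)  len=0.3047
  (v6,v7,v2) [--+] → (0.152365, -0.263914, 2.1846)–(-0.152365, -0.263914, 2.1846)  len=0.3047
  (v7,v1,v2) [--+] → (0.30473, 0, 2.1846)–(0.152365, -0.263914, 2.1846)  len=0.3047

Chained into 1 loop(s):
  loop 1: 6 segments, perimeter = 1.8284
Total perimeter = 1.828

loops=1 perimeter=1.828


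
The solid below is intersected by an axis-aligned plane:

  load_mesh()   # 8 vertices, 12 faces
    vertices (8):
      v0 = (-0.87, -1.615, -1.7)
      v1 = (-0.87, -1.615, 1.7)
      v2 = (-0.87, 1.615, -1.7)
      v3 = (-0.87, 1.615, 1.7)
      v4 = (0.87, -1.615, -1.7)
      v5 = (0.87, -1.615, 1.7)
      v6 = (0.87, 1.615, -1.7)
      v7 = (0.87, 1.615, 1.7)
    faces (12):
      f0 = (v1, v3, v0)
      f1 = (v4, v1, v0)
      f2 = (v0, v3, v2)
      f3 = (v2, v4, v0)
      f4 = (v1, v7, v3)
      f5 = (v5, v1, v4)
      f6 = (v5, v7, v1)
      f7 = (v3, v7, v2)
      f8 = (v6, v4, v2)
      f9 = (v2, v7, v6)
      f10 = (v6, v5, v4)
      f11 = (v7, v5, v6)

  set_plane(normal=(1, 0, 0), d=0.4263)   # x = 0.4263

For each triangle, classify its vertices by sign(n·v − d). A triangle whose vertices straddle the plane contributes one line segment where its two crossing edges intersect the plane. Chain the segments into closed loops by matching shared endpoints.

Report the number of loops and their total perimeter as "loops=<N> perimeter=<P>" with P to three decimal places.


Straddling triangles (8 of 12):
  (v4,v1,v0) [+--] → (0.4263, -1.615, -0.833)–(0.4263, -1.615, -1.7)  len=0.8670
  (v2,v4,v0) [-+-] → (0.4263, -0.79135, -1.7)–(0.4263, -1.615, -1.7)  len=0.8237
  (v1,v7,v3) [-+-] → (0.4263, 0.79135, 1.7)–(0.4263, 1.615, 1.7)  len=0.8237
  (v5,v1,v4) [+-+] → (0.4263, -1.615, 1.7)–(0.4263, -1.615, -0.833)  len=2.5330
  (v5,v7,v1) [++-] → (0.4263, 0.79135, 1.7)–(0.4263, -1.615, 1.7)  len=2.4063
  (v3,v7,v2) [-+-] → (0.4263, 1.615, 1.7)–(0.4263, 1.615, 0.833)  len=0.8670
  (v6,v4,v2) [++-] → (0.4263, -0.79135, -1.7)–(0.4263, 1.615, -1.7)  len=2.4063
  (v2,v7,v6) [-++] → (0.4263, 1.615, 0.833)–(0.4263, 1.615, -1.7)  len=2.5330

Chained into 1 loop(s):
  loop 1: 8 segments, perimeter = 13.2600
Total perimeter = 13.260

loops=1 perimeter=13.260


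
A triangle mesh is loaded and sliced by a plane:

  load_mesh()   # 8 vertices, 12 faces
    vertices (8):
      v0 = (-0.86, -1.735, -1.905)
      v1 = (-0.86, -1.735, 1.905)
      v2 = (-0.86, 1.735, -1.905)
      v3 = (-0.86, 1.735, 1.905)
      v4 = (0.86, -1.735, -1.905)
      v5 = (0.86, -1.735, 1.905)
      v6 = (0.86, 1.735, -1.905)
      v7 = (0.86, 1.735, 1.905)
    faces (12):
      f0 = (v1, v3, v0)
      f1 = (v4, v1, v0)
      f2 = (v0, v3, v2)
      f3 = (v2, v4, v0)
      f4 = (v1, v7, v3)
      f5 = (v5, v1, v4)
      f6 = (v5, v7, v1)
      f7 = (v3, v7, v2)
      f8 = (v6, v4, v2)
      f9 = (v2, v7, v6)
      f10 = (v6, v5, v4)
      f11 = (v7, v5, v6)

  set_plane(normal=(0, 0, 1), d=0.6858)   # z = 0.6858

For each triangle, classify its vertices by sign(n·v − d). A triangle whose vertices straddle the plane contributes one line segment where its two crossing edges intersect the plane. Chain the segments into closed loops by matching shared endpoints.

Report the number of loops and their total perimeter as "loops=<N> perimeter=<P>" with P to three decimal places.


loops=1 perimeter=10.380

Straddling triangles (8 of 12):
  (v1,v3,v0) [++-] → (-0.86, 0.6246, 0.6858)–(-0.86, -1.735, 0.6858)  len=2.3596
  (v4,v1,v0) [-+-] → (-0.3096, -1.735, 0.6858)–(-0.86, -1.735, 0.6858)  len=0.5504
  (v0,v3,v2) [-+-] → (-0.86, 0.6246, 0.6858)–(-0.86, 1.735, 0.6858)  len=1.1104
  (v5,v1,v4) [++-] → (-0.3096, -1.735, 0.6858)–(0.86, -1.735, 0.6858)  len=1.1696
  (v3,v7,v2) [++-] → (0.3096, 1.735, 0.6858)–(-0.86, 1.735, 0.6858)  len=1.1696
  (v2,v7,v6) [-+-] → (0.3096, 1.735, 0.6858)–(0.86, 1.735, 0.6858)  len=0.5504
  (v6,v5,v4) [-+-] → (0.86, -0.6246, 0.6858)–(0.86, -1.735, 0.6858)  len=1.1104
  (v7,v5,v6) [++-] → (0.86, -0.6246, 0.6858)–(0.86, 1.735, 0.6858)  len=2.3596

Chained into 1 loop(s):
  loop 1: 8 segments, perimeter = 10.3800
Total perimeter = 10.380


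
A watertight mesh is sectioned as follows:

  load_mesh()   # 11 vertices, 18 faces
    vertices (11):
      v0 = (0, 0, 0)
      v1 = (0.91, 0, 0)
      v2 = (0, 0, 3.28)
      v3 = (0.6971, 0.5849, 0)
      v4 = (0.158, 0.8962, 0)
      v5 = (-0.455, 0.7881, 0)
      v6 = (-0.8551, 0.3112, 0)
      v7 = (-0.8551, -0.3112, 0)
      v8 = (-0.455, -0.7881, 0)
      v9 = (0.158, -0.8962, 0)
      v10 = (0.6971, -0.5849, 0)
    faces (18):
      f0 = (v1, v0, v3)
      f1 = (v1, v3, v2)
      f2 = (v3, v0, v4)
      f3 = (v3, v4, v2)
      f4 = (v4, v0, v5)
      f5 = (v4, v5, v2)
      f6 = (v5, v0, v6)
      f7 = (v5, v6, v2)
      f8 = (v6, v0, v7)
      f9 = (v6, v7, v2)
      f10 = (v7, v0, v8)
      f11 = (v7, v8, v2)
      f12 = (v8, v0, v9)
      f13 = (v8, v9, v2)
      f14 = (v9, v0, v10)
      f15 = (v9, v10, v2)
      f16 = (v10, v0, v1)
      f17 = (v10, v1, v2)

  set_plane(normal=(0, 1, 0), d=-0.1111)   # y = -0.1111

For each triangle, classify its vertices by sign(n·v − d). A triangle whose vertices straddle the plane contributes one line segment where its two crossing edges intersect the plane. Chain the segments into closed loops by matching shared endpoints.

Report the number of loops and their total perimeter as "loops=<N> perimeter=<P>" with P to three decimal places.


loops=1 perimeter=7.755

Straddling triangles (10 of 18):
  (v6,v0,v7) [++-] → (-0.305275, -0.1111, 0)–(-0.8551, -0.1111, 0)  len=0.5498
  (v6,v7,v2) [+-+] → (-0.8551, -0.1111, 0)–(-0.305275, -0.1111, 2.10902)  len=2.1795
  (v7,v0,v8) [-+-] → (-0.305275, -0.1111, 0)–(-0.0641422, -0.1111, 0)  len=0.2411
  (v7,v8,v2) [--+] → (-0.0641422, -0.1111, 2.81761)–(-0.305275, -0.1111, 2.10902)  len=0.7485
  (v8,v0,v9) [-+-] → (-0.0641422, -0.1111, 0)–(0.0195869, -0.1111, 0)  len=0.0837
  (v8,v9,v2) [--+] → (0.0195869, -0.1111, 2.87339)–(-0.0641422, -0.1111, 2.81761)  len=0.1006
  (v9,v0,v10) [-+-] → (0.0195869, -0.1111, 0)–(0.132412, -0.1111, 0)  len=0.1128
  (v9,v10,v2) [--+] → (0.132412, -0.1111, 2.65697)–(0.0195869, -0.1111, 2.87339)  len=0.2441
  (v10,v0,v1) [-++] → (0.132412, -0.1111, 0)–(0.86956, -0.1111, 0)  len=0.7371
  (v10,v1,v2) [-++] → (0.86956, -0.1111, 0)–(0.132412, -0.1111, 2.65697)  len=2.7573

Chained into 1 loop(s):
  loop 1: 10 segments, perimeter = 7.7547
Total perimeter = 7.755


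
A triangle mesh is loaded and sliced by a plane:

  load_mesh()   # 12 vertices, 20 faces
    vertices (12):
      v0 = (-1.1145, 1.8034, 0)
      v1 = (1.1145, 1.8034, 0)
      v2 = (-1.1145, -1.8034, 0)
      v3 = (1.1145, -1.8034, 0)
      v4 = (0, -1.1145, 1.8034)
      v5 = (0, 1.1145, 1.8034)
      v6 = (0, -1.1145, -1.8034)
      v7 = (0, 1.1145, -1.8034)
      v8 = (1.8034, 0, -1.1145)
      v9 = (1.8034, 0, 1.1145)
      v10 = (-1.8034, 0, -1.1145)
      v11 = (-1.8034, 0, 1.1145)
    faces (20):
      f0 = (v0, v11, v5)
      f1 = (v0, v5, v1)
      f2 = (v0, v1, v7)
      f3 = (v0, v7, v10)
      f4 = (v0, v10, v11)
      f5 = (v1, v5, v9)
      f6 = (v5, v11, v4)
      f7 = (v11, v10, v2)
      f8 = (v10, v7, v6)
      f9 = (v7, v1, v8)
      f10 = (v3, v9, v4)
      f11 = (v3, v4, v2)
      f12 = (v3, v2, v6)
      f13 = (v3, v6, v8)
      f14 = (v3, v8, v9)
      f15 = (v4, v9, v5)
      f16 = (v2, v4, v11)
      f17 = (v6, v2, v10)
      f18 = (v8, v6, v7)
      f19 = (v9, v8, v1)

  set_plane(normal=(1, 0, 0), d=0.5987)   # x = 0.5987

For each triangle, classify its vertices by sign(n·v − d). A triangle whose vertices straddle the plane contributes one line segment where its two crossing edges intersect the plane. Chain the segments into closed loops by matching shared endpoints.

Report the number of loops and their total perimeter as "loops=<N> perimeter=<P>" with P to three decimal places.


Straddling triangles (10 of 20):
  (v0,v5,v1) [--+] → (0.5987, 1.48457, 0.834629)–(0.5987, 1.8034, 0)  len=0.8935
  (v0,v1,v7) [-+-] → (0.5987, 1.8034, 0)–(0.5987, 1.48457, -0.834629)  len=0.8935
  (v1,v5,v9) [+-+] → (0.5987, 1.48457, 0.834629)–(0.5987, 0.744504, 1.5747)  len=1.0466
  (v7,v1,v8) [-++] → (0.5987, 1.48457, -0.834629)–(0.5987, 0.744504, -1.5747)  len=1.0466
  (v3,v9,v4) [++-] → (0.5987, -0.744504, 1.5747)–(0.5987, -1.48457, 0.834629)  len=1.0466
  (v3,v4,v2) [+--] → (0.5987, -1.48457, 0.834629)–(0.5987, -1.8034, 0)  len=0.8935
  (v3,v2,v6) [+--] → (0.5987, -1.8034, 0)–(0.5987, -1.48457, -0.834629)  len=0.8935
  (v3,v6,v8) [+-+] → (0.5987, -1.48457, -0.834629)–(0.5987, -0.744504, -1.5747)  len=1.0466
  (v4,v9,v5) [-+-] → (0.5987, -0.744504, 1.5747)–(0.5987, 0.744504, 1.5747)  len=1.4890
  (v8,v6,v7) [+--] → (0.5987, -0.744504, -1.5747)–(0.5987, 0.744504, -1.5747)  len=1.4890

Chained into 1 loop(s):
  loop 1: 10 segments, perimeter = 10.7383
Total perimeter = 10.738

loops=1 perimeter=10.738


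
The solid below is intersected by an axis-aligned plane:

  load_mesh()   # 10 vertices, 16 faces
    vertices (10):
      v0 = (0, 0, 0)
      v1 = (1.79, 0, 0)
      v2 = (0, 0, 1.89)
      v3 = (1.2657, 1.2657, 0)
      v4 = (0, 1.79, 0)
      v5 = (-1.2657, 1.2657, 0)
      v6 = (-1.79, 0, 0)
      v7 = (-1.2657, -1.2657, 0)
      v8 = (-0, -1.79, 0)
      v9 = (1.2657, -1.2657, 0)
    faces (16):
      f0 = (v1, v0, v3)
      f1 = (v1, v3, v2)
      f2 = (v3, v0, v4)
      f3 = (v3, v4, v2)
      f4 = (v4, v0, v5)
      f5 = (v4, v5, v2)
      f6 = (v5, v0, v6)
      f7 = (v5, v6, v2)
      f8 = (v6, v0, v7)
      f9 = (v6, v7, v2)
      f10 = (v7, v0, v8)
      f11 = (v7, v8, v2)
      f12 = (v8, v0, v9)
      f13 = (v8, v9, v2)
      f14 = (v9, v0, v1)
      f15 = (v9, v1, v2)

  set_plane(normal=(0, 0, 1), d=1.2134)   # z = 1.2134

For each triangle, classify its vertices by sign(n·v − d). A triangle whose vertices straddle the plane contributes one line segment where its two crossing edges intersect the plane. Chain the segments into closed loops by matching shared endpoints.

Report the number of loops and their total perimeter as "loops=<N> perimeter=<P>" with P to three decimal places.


Straddling triangles (8 of 16):
  (v1,v3,v2) [--+] → (0.453107, 0.453107, 1.2134)–(0.640801, 0, 1.2134)  len=0.4904
  (v3,v4,v2) [--+] → (0, 0.640801, 1.2134)–(0.453107, 0.453107, 1.2134)  len=0.4904
  (v4,v5,v2) [--+] → (-0.453107, 0.453107, 1.2134)–(0, 0.640801, 1.2134)  len=0.4904
  (v5,v6,v2) [--+] → (-0.640801, 0, 1.2134)–(-0.453107, 0.453107, 1.2134)  len=0.4904
  (v6,v7,v2) [--+] → (-0.453107, -0.453107, 1.2134)–(-0.640801, 0, 1.2134)  len=0.4904
  (v7,v8,v2) [--+] → (0, -0.640801, 1.2134)–(-0.453107, -0.453107, 1.2134)  len=0.4904
  (v8,v9,v2) [--+] → (0.453107, -0.453107, 1.2134)–(0, -0.640801, 1.2134)  len=0.4904
  (v9,v1,v2) [--+] → (0.640801, 0, 1.2134)–(0.453107, -0.453107, 1.2134)  len=0.4904

Chained into 1 loop(s):
  loop 1: 8 segments, perimeter = 3.9236
Total perimeter = 3.924

loops=1 perimeter=3.924


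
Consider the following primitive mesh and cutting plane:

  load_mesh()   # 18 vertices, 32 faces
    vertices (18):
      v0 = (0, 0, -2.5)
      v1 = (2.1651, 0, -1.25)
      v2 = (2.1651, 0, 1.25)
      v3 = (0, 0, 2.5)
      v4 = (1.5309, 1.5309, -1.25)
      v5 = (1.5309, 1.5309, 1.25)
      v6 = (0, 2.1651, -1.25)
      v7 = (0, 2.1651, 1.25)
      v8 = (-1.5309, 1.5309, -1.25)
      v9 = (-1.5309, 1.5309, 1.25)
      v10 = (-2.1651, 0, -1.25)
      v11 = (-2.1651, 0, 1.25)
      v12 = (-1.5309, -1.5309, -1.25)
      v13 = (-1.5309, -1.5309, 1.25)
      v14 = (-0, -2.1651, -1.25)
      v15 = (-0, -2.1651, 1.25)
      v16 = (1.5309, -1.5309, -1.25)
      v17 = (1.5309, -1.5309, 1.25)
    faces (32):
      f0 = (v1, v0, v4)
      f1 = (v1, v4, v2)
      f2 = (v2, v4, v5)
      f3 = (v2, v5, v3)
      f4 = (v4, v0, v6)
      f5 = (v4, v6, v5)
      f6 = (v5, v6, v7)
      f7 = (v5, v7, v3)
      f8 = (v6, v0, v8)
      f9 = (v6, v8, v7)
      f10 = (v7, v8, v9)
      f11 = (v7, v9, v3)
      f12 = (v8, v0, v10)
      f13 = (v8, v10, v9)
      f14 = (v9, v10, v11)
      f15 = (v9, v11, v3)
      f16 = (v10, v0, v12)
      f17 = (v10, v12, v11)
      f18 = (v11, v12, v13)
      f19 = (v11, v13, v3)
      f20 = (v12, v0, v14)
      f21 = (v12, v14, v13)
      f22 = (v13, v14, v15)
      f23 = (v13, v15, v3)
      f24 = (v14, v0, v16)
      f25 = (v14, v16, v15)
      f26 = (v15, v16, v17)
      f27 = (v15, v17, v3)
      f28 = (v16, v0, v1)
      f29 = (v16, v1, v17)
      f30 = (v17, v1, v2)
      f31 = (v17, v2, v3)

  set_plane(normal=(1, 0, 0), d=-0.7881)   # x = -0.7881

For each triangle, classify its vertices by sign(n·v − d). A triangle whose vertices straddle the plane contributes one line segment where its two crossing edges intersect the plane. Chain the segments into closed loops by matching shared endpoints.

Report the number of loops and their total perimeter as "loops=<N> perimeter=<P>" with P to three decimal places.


Straddling triangles (12 of 32):
  (v6,v0,v8) [++-] → (-0.7881, 0.7881, -1.85651)–(-0.7881, 1.83862, -1.25)  len=1.2130
  (v6,v8,v7) [+-+] → (-0.7881, 1.83862, -1.25)–(-0.7881, 1.83862, -0.036988)  len=1.2130
  (v7,v8,v9) [+--] → (-0.7881, 1.83862, -0.036988)–(-0.7881, 1.83862, 1.25)  len=1.2870
  (v7,v9,v3) [+-+] → (-0.7881, 1.83862, 1.25)–(-0.7881, 0.7881, 1.85651)  len=1.2130
  (v8,v0,v10) [-+-] → (-0.7881, 0.7881, -1.85651)–(-0.7881, 0, -2.045)  len=0.8103
  (v9,v11,v3) [--+] → (-0.7881, 0, 2.045)–(-0.7881, 0.7881, 1.85651)  len=0.8103
  (v10,v0,v12) [-+-] → (-0.7881, 0, -2.045)–(-0.7881, -0.7881, -1.85651)  len=0.8103
  (v11,v13,v3) [--+] → (-0.7881, -0.7881, 1.85651)–(-0.7881, 0, 2.045)  len=0.8103
  (v12,v0,v14) [-++] → (-0.7881, -0.7881, -1.85651)–(-0.7881, -1.83862, -1.25)  len=1.2130
  (v12,v14,v13) [-+-] → (-0.7881, -1.83862, -1.25)–(-0.7881, -1.83862, 0.036988)  len=1.2870
  (v13,v14,v15) [-++] → (-0.7881, -1.83862, 0.036988)–(-0.7881, -1.83862, 1.25)  len=1.2130
  (v13,v15,v3) [-++] → (-0.7881, -1.83862, 1.25)–(-0.7881, -0.7881, 1.85651)  len=1.2130

Chained into 1 loop(s):
  loop 1: 12 segments, perimeter = 13.0934
Total perimeter = 13.093

loops=1 perimeter=13.093


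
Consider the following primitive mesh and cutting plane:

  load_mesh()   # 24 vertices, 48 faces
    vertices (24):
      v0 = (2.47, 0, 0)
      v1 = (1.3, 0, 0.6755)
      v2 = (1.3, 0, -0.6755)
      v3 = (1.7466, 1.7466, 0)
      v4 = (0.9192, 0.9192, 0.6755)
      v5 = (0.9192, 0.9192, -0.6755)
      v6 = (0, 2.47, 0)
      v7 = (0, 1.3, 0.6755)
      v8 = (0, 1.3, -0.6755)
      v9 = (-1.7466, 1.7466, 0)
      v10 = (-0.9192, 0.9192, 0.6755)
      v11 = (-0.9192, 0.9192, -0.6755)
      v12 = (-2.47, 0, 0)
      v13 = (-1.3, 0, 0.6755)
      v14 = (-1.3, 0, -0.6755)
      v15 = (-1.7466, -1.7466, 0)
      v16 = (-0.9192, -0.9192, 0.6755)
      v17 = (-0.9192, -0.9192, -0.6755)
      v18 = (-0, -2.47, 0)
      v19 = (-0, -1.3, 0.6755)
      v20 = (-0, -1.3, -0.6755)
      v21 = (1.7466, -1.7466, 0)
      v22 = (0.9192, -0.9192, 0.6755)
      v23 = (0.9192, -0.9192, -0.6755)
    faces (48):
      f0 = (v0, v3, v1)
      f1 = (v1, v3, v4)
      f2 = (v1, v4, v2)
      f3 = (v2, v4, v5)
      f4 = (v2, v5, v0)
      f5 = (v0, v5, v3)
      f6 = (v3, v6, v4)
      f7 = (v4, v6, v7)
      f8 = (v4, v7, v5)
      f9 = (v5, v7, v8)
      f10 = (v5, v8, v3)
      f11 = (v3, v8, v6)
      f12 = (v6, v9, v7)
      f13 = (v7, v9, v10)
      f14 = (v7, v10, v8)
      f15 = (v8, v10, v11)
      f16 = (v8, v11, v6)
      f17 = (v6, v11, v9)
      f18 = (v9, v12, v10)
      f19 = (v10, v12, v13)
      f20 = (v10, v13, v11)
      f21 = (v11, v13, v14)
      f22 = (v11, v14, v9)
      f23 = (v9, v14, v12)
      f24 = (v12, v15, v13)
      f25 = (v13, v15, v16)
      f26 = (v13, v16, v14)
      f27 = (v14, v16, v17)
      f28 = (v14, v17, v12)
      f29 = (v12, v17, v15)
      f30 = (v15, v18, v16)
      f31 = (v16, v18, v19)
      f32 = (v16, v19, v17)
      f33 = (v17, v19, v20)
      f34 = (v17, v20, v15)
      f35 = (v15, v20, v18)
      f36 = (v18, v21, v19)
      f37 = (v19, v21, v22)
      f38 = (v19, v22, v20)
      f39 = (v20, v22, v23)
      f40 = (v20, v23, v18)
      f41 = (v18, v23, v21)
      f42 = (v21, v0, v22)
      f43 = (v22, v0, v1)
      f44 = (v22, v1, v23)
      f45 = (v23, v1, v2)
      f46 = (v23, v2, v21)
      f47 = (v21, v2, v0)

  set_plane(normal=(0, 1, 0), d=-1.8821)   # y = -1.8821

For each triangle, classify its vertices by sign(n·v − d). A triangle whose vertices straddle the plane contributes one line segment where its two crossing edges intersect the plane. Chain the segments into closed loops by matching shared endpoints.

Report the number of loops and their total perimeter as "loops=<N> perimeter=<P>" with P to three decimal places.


Straddling triangles (6 of 48):
  (v15,v18,v16) [+-+] → (-1.41944, -1.8821, 0)–(-0.348464, -1.8821, 0.256078)  len=1.1012
  (v16,v18,v19) [+-+] → (-0.348464, -1.8821, 0.256078)–(0, -1.8821, 0.339424)  len=0.3583
  (v15,v20,v18) [++-] → (0, -1.8821, -0.339424)–(-1.41944, -1.8821, 0)  len=1.4595
  (v18,v21,v19) [-++] → (1.41944, -1.8821, 0)–(0, -1.8821, 0.339424)  len=1.4595
  (v20,v23,v18) [++-] → (0.348464, -1.8821, -0.256078)–(0, -1.8821, -0.339424)  len=0.3583
  (v18,v23,v21) [-++] → (0.348464, -1.8821, -0.256078)–(1.41944, -1.8821, 0)  len=1.1012

Chained into 1 loop(s):
  loop 1: 6 segments, perimeter = 5.8379
Total perimeter = 5.838

loops=1 perimeter=5.838


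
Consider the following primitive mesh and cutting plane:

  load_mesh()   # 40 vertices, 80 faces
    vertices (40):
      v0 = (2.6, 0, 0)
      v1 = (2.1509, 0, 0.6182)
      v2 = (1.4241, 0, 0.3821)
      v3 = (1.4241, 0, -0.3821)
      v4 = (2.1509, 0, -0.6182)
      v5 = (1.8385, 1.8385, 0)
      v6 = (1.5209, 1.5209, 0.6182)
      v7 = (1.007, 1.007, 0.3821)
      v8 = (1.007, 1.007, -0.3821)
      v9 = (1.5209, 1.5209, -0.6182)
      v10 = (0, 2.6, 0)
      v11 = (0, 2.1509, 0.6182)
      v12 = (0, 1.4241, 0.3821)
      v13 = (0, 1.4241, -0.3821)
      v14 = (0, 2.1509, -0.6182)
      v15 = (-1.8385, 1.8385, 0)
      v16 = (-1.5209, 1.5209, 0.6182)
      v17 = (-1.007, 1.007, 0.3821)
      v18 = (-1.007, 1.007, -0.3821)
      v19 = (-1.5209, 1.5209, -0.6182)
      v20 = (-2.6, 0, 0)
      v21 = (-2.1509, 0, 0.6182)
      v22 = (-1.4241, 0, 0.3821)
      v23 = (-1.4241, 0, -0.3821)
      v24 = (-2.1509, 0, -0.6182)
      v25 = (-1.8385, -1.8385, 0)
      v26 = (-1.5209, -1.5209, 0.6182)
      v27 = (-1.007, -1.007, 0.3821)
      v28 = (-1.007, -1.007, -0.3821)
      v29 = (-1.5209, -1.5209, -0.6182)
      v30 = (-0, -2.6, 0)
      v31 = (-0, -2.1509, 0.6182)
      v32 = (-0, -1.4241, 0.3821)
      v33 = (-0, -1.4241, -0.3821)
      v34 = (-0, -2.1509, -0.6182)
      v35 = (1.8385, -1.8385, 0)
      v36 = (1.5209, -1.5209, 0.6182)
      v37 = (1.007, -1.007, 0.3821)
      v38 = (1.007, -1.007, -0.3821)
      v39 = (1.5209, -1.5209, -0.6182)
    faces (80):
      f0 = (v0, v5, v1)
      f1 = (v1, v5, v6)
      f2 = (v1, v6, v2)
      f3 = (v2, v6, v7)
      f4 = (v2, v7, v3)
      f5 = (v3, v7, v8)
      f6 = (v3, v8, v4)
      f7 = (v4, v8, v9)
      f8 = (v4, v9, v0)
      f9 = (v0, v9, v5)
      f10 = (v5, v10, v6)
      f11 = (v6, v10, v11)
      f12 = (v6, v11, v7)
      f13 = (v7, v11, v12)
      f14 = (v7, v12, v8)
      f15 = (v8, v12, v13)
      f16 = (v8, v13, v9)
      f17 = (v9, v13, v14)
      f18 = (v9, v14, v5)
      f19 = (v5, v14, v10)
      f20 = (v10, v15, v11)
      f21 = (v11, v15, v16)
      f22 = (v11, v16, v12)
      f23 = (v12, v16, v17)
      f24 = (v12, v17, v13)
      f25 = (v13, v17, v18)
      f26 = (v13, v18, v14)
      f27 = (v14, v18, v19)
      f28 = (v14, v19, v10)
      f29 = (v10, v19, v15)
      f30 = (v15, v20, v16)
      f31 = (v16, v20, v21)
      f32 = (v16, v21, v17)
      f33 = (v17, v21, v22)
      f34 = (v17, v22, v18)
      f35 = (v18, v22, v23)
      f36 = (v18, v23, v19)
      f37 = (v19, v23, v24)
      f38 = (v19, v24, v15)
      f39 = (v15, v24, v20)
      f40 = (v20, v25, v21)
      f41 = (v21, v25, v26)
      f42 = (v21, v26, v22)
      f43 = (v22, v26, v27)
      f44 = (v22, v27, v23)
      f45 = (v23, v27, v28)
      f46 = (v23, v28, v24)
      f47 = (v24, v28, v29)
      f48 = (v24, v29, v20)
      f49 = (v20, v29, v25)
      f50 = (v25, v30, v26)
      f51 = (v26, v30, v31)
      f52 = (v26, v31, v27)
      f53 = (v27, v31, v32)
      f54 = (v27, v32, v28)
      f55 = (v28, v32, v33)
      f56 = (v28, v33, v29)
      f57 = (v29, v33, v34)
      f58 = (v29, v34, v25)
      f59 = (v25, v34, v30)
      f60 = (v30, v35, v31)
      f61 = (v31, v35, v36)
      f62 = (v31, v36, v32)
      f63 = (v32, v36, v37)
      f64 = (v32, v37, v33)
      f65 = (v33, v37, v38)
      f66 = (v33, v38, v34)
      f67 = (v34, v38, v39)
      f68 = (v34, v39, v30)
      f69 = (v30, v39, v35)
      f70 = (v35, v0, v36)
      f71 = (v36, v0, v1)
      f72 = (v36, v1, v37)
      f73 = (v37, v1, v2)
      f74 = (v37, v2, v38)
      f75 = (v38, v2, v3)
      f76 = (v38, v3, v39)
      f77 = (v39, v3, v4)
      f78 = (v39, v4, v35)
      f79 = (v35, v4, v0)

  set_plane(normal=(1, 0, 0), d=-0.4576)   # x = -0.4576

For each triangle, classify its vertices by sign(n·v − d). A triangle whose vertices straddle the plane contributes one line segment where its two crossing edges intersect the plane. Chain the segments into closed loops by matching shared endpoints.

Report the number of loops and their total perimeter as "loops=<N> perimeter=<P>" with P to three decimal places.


Straddling triangles (20 of 80):
  (v10,v15,v11) [+-+] → (-0.4576, 2.41046, 0)–(-0.4576, 2.07314, 0.464331)  len=0.5739
  (v11,v15,v16) [+--] → (-0.4576, 2.07314, 0.464331)–(-0.4576, 1.96135, 0.6182)  len=0.1902
  (v11,v16,v12) [+-+] → (-0.4576, 1.96135, 0.6182)–(-0.4576, 1.45322, 0.453136)  len=0.5343
  (v12,v16,v17) [+--] → (-0.4576, 1.45322, 0.453136)–(-0.4576, 1.23456, 0.3821)  len=0.2299
  (v12,v17,v13) [+-+] → (-0.4576, 1.23456, 0.3821)–(-0.4576, 1.23456, -0.0348329)  len=0.4169
  (v13,v17,v18) [+--] → (-0.4576, 1.23456, -0.0348329)–(-0.4576, 1.23456, -0.3821)  len=0.3473
  (v13,v18,v14) [+-+] → (-0.4576, 1.23456, -0.3821)–(-0.4576, 1.63109, -0.510912)  len=0.4169
  (v14,v18,v19) [+--] → (-0.4576, 1.63109, -0.510912)–(-0.4576, 1.96135, -0.6182)  len=0.3472
  (v14,v19,v10) [+-+] → (-0.4576, 1.96135, -0.6182)–(-0.4576, 2.27533, -0.186001)  len=0.5342
  (v10,v19,v15) [+--] → (-0.4576, 2.27533, -0.186001)–(-0.4576, 2.41046, 0)  len=0.2299
  (v25,v30,v26) [-+-] → (-0.4576, -2.41046, 0)–(-0.4576, -2.27533, 0.186001)  len=0.2299
  (v26,v30,v31) [-++] → (-0.4576, -2.27533, 0.186001)–(-0.4576, -1.96135, 0.6182)  len=0.5342
  (v26,v31,v27) [-+-] → (-0.4576, -1.96135, 0.6182)–(-0.4576, -1.63109, 0.510912)  len=0.3472
  (v27,v31,v32) [-++] → (-0.4576, -1.63109, 0.510912)–(-0.4576, -1.23456, 0.3821)  len=0.4169
  (v27,v32,v28) [-+-] → (-0.4576, -1.23456, 0.3821)–(-0.4576, -1.23456, 0.0348329)  len=0.3473
  (v28,v32,v33) [-++] → (-0.4576, -1.23456, 0.0348329)–(-0.4576, -1.23456, -0.3821)  len=0.4169
  (v28,v33,v29) [-+-] → (-0.4576, -1.23456, -0.3821)–(-0.4576, -1.45322, -0.453136)  len=0.2299
  (v29,v33,v34) [-++] → (-0.4576, -1.45322, -0.453136)–(-0.4576, -1.96135, -0.6182)  len=0.5343
  (v29,v34,v25) [-+-] → (-0.4576, -1.96135, -0.6182)–(-0.4576, -2.07314, -0.464331)  len=0.1902
  (v25,v34,v30) [-++] → (-0.4576, -2.07314, -0.464331)–(-0.4576, -2.41046, 0)  len=0.5739

Chained into 2 loop(s):
  loop 1: 10 segments, perimeter = 3.8208
  loop 2: 10 segments, perimeter = 3.8208
Total perimeter = 7.642

loops=2 perimeter=7.642
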